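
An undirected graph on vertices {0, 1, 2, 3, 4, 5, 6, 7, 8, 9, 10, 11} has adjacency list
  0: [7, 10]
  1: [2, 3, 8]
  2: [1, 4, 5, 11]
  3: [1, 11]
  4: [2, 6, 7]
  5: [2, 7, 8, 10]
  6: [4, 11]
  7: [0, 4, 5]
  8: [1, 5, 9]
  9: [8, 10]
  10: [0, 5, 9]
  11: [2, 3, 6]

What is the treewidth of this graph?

A width-3 tree decomposition is:
Bags: B1 = {3, 4, 6, 11}  B2 = {2, 3, 4, 11}  B3 = {1, 2, 3, 4}  B4 = {1, 2, 4, 7}  B5 = {1, 2, 5, 7}  B6 = {1, 5, 7, 8}  B7 = {0, 5, 7, 8}  B8 = {0, 5, 8, 10}  B9 = {0, 8, 9, 10}
Tree: B1–B2, B2–B3, B3–B4, B4–B5, B5–B6, B6–B7, B7–B8, B8–B9
Each bag holds 4 vertices, so the decomposition has width 3, which upper-bounds the treewidth. For the lower bound: the 4 vertex sets {3,6,11}, {4}, {2}, {1,5,7,8} are disjoint, each induces a connected subgraph, and every pair is joined by at least one edge of G. Contracting each set to a single vertex therefore yields K_{4} as a minor, and since treewidth is minor-monotone, tw(G) ≥ tw(K_{4}) = 3. Combining the bounds, tw(G) = 3.

3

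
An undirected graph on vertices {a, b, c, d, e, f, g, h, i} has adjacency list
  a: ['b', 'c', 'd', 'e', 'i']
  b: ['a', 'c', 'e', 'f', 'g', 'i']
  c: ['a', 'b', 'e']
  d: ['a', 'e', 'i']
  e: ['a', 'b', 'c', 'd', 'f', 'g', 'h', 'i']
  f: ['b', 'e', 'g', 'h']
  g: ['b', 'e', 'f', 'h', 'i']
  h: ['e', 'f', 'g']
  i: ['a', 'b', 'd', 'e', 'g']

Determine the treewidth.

3

A width-3 tree decomposition is:
Bags: B1 = {b, e, g, i}  B2 = {a, b, e, i}  B3 = {b, e, f, g}  B4 = {a, d, e, i}  B5 = {e, f, g, h}  B6 = {a, b, c, e}
Tree: B1–B2, B1–B3, B2–B4, B3–B5, B2–B6
The largest bag has 4 vertices, giving width 3; this decomposition certifies tw(G) ≤ 3. Conversely, {a, d, e, i} is a clique of size 4, and the vertices of any clique must share a bag in every tree decomposition; so some bag has ≥ 4 vertices and tw(G) ≥ 3. The upper and lower bounds meet at 3, so that is the treewidth.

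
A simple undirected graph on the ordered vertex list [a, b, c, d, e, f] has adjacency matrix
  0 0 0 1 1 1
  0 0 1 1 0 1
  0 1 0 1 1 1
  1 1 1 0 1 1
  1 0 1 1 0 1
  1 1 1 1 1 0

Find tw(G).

A width-3 tree decomposition is:
Bags: B1 = {c, d, e, f}  B2 = {b, c, d, f}  B3 = {a, d, e, f}
Tree: B1–B2, B1–B3
Every bag has size at most 4, so the width is 4 − 1 = 3 and tw(G) ≤ 3. On the other hand G contains the 4-clique {c, d, e, f}. A clique must lie in a single bag of any decomposition, so no decomposition can have width below 3. Hence tw(G) = 3 exactly.

3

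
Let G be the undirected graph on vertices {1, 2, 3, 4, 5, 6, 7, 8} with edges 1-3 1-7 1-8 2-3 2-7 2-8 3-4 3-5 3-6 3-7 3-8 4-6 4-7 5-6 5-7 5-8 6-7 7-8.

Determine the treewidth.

A width-3 tree decomposition is:
Bags: B1 = {3, 5, 7, 8}  B2 = {1, 3, 7, 8}  B3 = {2, 3, 7, 8}  B4 = {3, 5, 6, 7}  B5 = {3, 4, 6, 7}
Tree: B1–B2, B1–B3, B1–B4, B4–B5
The largest bag has 4 vertices, giving width 3; this decomposition certifies tw(G) ≤ 3. On the other hand G contains the 4-clique {1, 3, 7, 8}. A clique must lie in a single bag of any decomposition, so no decomposition can have width below 3. Therefore the treewidth is 3.

3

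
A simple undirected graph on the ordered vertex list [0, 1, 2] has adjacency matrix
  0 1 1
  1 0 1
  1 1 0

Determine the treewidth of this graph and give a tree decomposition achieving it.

A single bag containing all 3 vertices is trivially a valid decomposition of width 2. For the lower bound, the 3 vertices {0, 1, 2} are pairwise adjacent, and any tree decomposition puts a clique entirely inside one bag — forcing width ≥ 2. Therefore the treewidth is 2.

Treewidth 2.
One such decomposition:
Bags: B1 = {0, 1, 2}
Tree: (single bag)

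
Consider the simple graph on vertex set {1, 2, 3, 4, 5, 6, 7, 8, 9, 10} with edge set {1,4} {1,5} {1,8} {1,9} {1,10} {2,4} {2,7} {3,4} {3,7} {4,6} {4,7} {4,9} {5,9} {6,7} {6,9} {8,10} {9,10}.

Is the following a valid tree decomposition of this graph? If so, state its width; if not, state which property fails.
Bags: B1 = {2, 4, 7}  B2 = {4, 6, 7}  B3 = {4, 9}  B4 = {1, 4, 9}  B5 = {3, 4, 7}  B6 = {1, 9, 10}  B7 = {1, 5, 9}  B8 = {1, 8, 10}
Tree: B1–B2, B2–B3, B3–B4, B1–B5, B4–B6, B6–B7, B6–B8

A tree decomposition must satisfy three properties: every vertex lies in some bag; for every edge, both endpoints lie together in some bag; and for every vertex, the bags containing it form a connected subtree. Here edge (6,9) lies in no bag, so the decomposition is invalid.

No — edge (6,9) lies in no bag.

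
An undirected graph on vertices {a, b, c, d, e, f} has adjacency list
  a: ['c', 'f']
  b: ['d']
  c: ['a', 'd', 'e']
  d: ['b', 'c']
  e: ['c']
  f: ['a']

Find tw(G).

1

A width-1 tree decomposition is:
Bags: B1 = {a, f}  B2 = {a, c}  B3 = {c, d}  B4 = {c, e}  B5 = {b, d}
Tree: B1–B2, B2–B3, B3–B4, B3–B5
Each bag holds 2 vertices, so the decomposition has width 1, which upper-bounds the treewidth. Any graph with an edge has treewidth ≥ 1, and G has the edge a–f. Combining the bounds, tw(G) = 1.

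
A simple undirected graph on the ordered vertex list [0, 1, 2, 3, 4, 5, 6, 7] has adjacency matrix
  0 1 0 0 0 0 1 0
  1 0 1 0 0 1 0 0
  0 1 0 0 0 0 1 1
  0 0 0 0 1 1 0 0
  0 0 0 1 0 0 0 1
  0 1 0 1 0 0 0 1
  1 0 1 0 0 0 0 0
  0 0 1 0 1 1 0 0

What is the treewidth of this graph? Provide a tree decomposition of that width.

The largest bag has 3 vertices, giving width 2; this decomposition certifies tw(G) ≤ 2. The edges 6–0–1–2–6 form a cycle, so G is not a tree and its treewidth is at least 2. Therefore the treewidth is 2.

Treewidth 2.
One optimal decomposition is:
Bags: B1 = {0, 2, 6}  B2 = {0, 1, 2}  B3 = {1, 2, 7}  B4 = {1, 5, 7}  B5 = {4, 5, 7}  B6 = {3, 4, 5}
Tree: B1–B2, B2–B3, B3–B4, B4–B5, B5–B6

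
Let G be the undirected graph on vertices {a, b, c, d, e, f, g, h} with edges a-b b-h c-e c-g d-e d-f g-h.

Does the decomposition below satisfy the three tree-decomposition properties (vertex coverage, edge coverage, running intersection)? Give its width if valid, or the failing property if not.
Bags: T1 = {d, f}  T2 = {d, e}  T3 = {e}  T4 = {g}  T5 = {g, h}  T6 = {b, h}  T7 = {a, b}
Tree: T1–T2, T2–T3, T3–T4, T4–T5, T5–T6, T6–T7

No — vertex c appears in no bag.

A tree decomposition must satisfy three properties: every vertex lies in some bag; for every edge, both endpoints lie together in some bag; and for every vertex, the bags containing it form a connected subtree. Here vertex c appears in no bag, so the decomposition is invalid.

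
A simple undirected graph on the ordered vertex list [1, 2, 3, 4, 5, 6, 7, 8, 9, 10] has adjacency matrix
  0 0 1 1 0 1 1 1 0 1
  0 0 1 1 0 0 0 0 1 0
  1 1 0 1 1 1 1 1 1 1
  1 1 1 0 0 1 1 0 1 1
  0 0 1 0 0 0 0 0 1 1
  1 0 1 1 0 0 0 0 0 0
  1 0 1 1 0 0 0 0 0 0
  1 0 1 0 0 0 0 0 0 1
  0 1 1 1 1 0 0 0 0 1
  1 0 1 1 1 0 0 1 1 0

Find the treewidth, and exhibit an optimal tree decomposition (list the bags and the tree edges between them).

Every bag has size at most 4, so the width is 4 − 1 = 3 and tw(G) ≤ 3. Conversely, {1, 3, 8, 10} is a clique of size 4, and the vertices of any clique must share a bag in every tree decomposition; so some bag has ≥ 4 vertices and tw(G) ≥ 3. Hence tw(G) = 3 exactly.

Treewidth 3.
One such decomposition:
Bags: B1 = {1, 3, 4, 7}  B2 = {1, 3, 4, 10}  B3 = {3, 4, 9, 10}  B4 = {2, 3, 4, 9}  B5 = {3, 5, 9, 10}  B6 = {1, 3, 8, 10}  B7 = {1, 3, 4, 6}
Tree: B1–B2, B2–B3, B3–B4, B3–B5, B2–B6, B1–B7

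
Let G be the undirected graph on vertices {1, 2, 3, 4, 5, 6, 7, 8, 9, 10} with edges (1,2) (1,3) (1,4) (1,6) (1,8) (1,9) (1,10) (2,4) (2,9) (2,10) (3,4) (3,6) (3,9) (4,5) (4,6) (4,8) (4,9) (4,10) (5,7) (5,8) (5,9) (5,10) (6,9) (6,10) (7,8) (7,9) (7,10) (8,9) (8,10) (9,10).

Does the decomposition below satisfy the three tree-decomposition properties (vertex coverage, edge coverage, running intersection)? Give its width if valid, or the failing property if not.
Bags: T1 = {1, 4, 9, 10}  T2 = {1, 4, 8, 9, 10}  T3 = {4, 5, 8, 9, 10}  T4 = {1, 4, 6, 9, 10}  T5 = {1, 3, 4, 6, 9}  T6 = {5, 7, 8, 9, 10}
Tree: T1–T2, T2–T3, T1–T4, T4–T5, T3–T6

No — vertex 2 appears in no bag.

A tree decomposition must satisfy three properties: every vertex lies in some bag; for every edge, both endpoints lie together in some bag; and for every vertex, the bags containing it form a connected subtree. Here vertex 2 appears in no bag, so the decomposition is invalid.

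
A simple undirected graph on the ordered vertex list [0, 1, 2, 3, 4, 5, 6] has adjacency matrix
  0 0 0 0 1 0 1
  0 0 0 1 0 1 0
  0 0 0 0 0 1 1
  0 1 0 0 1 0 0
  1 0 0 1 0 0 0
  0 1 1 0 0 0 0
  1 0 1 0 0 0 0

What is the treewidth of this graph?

2

A width-2 tree decomposition is:
Bags: B1 = {0, 4, 6}  B2 = {3, 4, 6}  B3 = {1, 3, 6}  B4 = {1, 5, 6}  B5 = {2, 5, 6}
Tree: B1–B2, B2–B3, B3–B4, B4–B5
Every bag has size at most 3, so the width is 3 − 1 = 2 and tw(G) ≤ 2. For the lower bound, G contains the cycle 6–0–4–3–1–5–2–6, so G is not a forest; only forests have treewidth ≤ 1, hence tw(G) ≥ 2. Therefore the treewidth is 2.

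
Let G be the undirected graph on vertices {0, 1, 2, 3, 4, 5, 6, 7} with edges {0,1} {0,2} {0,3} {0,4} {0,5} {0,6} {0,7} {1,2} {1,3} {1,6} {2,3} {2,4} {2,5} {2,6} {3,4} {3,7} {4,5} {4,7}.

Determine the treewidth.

A width-3 tree decomposition is:
Bags: B1 = {0, 1, 2, 3}  B2 = {0, 2, 3, 4}  B3 = {0, 3, 4, 7}  B4 = {0, 2, 4, 5}  B5 = {0, 1, 2, 6}
Tree: B1–B2, B2–B3, B2–B4, B1–B5
Every bag has size at most 4, so the width is 4 − 1 = 3 and tw(G) ≤ 3. Conversely, {0, 1, 2, 3} is a clique of size 4, and the vertices of any clique must share a bag in every tree decomposition; so some bag has ≥ 4 vertices and tw(G) ≥ 3. The upper and lower bounds meet at 3, so that is the treewidth.

3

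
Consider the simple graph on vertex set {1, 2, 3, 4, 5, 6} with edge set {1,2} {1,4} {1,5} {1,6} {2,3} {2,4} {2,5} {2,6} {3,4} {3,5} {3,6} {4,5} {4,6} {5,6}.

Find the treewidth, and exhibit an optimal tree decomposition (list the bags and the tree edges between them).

Every bag has size at most 5, so the width is 5 − 1 = 4 and tw(G) ≤ 4. For the lower bound, the 5 vertices {1, 2, 4, 5, 6} are pairwise adjacent, and any tree decomposition puts a clique entirely inside one bag — forcing width ≥ 4. Therefore the treewidth is 4.

Treewidth 4.
Bags: B1 = {2, 3, 4, 5, 6}  B2 = {1, 2, 4, 5, 6}
Tree: B1–B2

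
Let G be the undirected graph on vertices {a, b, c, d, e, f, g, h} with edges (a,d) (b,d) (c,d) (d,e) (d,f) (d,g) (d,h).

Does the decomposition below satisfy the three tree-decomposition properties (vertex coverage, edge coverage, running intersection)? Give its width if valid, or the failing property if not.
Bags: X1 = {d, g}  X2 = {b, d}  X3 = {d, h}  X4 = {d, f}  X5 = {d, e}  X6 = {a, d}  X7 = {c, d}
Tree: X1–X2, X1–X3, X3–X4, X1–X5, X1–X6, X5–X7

Vertex coverage: the bags together contain {a, b, c, d, e, f, g, h}, the full vertex set. Edge coverage: each edge of G has both endpoints in at least one bag. Running intersection: for every vertex, the bags containing it form a connected subtree. All three properties hold, so this is a valid tree decomposition of width max|bag| − 1 = 1, and hence tw(G) ≤ 1.

Yes; width 1.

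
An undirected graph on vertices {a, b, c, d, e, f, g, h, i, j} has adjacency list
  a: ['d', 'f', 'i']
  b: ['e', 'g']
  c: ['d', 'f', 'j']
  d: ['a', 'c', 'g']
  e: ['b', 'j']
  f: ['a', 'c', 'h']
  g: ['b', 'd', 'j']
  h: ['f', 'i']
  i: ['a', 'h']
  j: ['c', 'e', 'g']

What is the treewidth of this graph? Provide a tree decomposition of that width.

Every bag has size at most 3, so the width is 3 − 1 = 2 and tw(G) ≤ 2. The edges h–i–a–f–h form a cycle, so G is not a tree and its treewidth is at least 2. Combining the bounds, tw(G) = 2.

Treewidth 2.
Bags: B1 = {f, h, i}  B2 = {a, f, i}  B3 = {a, c, f}  B4 = {a, c, d}  B5 = {c, d, j}  B6 = {d, g, j}  B7 = {e, g, j}  B8 = {b, e, g}
Tree: B1–B2, B2–B3, B3–B4, B4–B5, B5–B6, B6–B7, B7–B8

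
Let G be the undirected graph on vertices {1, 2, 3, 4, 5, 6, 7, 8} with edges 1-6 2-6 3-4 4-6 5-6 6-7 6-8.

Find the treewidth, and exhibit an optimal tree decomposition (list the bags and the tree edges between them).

Every bag has size at most 2, so the width is 2 − 1 = 1 and tw(G) ≤ 1. G has an edge, so its treewidth is at least 1. Combining the bounds, tw(G) = 1.

Treewidth 1.
One optimal decomposition is:
Bags: B1 = {6, 8}  B2 = {4, 6}  B3 = {3, 4}  B4 = {1, 6}  B5 = {6, 7}  B6 = {5, 6}  B7 = {2, 6}
Tree: B1–B2, B2–B3, B1–B4, B1–B5, B1–B6, B4–B7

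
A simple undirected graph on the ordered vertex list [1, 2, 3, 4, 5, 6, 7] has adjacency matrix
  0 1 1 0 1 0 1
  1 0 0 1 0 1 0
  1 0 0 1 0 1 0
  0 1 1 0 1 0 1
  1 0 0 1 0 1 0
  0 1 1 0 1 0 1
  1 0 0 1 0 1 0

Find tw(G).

3

A width-3 tree decomposition is:
Bags: B1 = {1, 4, 5, 6}  B2 = {1, 2, 4, 6}  B3 = {1, 3, 4, 6}  B4 = {1, 4, 6, 7}
Tree: B1–B2, B2–B3, B3–B4
Each bag holds 4 vertices, so the decomposition has width 3, which upper-bounds the treewidth. For the lower bound: the 4 vertex sets {4,5}, {2,6}, {1}, {3} are disjoint, each induces a connected subgraph, and every pair is joined by at least one edge of G. Contracting each set to a single vertex therefore yields K_{4} as a minor, and since treewidth is minor-monotone, tw(G) ≥ tw(K_{4}) = 3. Hence tw(G) = 3 exactly.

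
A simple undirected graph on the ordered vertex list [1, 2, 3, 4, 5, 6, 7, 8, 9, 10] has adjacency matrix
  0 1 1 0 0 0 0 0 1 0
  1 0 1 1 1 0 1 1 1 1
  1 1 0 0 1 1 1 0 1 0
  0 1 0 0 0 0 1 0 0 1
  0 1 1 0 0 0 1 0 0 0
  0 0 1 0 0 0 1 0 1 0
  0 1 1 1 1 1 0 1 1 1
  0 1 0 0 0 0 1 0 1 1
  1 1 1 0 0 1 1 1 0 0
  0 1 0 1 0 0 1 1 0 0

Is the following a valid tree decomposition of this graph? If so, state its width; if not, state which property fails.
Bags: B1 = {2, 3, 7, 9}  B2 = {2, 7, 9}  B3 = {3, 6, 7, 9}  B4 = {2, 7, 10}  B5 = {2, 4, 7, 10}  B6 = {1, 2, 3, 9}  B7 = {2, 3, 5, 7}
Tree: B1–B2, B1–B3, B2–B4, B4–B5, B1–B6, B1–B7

No — vertex 8 appears in no bag.

A tree decomposition must satisfy three properties: every vertex lies in some bag; for every edge, both endpoints lie together in some bag; and for every vertex, the bags containing it form a connected subtree. Here vertex 8 appears in no bag, so the decomposition is invalid.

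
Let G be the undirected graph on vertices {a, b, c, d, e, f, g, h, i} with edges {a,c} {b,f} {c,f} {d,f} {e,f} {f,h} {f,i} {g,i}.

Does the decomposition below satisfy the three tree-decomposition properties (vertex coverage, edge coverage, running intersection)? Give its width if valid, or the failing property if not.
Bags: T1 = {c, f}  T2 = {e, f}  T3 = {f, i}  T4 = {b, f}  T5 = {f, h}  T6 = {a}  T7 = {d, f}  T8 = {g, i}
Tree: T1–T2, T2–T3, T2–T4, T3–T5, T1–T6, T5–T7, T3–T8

No — edge (c,a) lies in no bag.

A tree decomposition must satisfy three properties: every vertex lies in some bag; for every edge, both endpoints lie together in some bag; and for every vertex, the bags containing it form a connected subtree. Here edge (c,a) lies in no bag, so the decomposition is invalid.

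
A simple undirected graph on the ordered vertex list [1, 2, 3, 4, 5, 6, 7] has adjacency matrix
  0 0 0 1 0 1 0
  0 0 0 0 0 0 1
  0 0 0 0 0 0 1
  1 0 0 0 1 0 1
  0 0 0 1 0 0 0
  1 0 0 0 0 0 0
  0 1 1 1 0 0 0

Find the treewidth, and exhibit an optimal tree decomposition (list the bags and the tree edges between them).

Every bag has size at most 2, so the width is 2 − 1 = 1 and tw(G) ≤ 1. Any graph with an edge has treewidth ≥ 1, and G has the edge 7–4. Hence tw(G) = 1 exactly.

Treewidth 1.
One such decomposition:
Bags: B1 = {4, 7}  B2 = {2, 7}  B3 = {1, 4}  B4 = {1, 6}  B5 = {4, 5}  B6 = {3, 7}
Tree: B1–B2, B1–B3, B3–B4, B3–B5, B2–B6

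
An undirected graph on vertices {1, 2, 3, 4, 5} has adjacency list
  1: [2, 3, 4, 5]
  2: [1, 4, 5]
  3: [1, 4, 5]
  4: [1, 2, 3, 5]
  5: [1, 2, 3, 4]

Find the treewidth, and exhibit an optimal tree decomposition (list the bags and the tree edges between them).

Every bag has size at most 4, so the width is 4 − 1 = 3 and tw(G) ≤ 3. Conversely, {1, 2, 4, 5} is a clique of size 4, and the vertices of any clique must share a bag in every tree decomposition; so some bag has ≥ 4 vertices and tw(G) ≥ 3. Hence tw(G) = 3 exactly.

Treewidth 3.
Bags: B1 = {1, 3, 4, 5}  B2 = {1, 2, 4, 5}
Tree: B1–B2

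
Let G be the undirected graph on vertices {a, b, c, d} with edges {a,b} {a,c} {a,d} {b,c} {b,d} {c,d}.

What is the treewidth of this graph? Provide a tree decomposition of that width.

Treewidth 3.
One such decomposition:
Bags: B1 = {a, b, c, d}
Tree: (single bag)

With just one bag of size 4, the width is 4 − 1 = 3, so tw(G) ≤ 3. For the lower bound, the 4 vertices {a, b, c, d} are pairwise adjacent, and any tree decomposition puts a clique entirely inside one bag — forcing width ≥ 3. Hence tw(G) = 3 exactly.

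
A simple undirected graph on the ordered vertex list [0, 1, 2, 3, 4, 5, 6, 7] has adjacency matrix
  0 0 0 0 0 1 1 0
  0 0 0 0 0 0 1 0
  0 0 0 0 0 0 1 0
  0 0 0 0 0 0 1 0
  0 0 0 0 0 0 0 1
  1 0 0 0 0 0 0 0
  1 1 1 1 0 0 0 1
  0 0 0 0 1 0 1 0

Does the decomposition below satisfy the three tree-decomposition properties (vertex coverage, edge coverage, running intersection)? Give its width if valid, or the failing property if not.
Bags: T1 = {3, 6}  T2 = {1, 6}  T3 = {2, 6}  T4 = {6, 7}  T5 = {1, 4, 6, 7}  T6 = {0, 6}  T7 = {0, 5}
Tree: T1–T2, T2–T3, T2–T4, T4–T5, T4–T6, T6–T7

No — bags containing vertex 1 are not connected in the tree.

A tree decomposition must satisfy three properties: every vertex lies in some bag; for every edge, both endpoints lie together in some bag; and for every vertex, the bags containing it form a connected subtree. Here bags containing vertex 1 are not connected in the tree, so the decomposition is invalid.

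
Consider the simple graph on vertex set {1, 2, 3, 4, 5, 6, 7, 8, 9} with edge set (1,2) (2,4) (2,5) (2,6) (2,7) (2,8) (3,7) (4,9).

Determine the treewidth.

1

A width-1 tree decomposition is:
Bags: B1 = {2, 5}  B2 = {2, 8}  B3 = {1, 2}  B4 = {2, 4}  B5 = {4, 9}  B6 = {2, 7}  B7 = {3, 7}  B8 = {2, 6}
Tree: B1–B2, B2–B3, B1–B4, B4–B5, B1–B6, B6–B7, B6–B8
Every bag has size at most 2, so the width is 2 − 1 = 1 and tw(G) ≤ 1. Since G has at least one edge (e.g. 5–2), it is not an edgeless graph, so tw(G) ≥ 1. Therefore the treewidth is 1.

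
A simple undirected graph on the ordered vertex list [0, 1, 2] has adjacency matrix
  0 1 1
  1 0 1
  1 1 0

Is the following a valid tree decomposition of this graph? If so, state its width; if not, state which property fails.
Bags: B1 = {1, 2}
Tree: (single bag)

No — vertex 0 appears in no bag.

A tree decomposition must satisfy three properties: every vertex lies in some bag; for every edge, both endpoints lie together in some bag; and for every vertex, the bags containing it form a connected subtree. Here vertex 0 appears in no bag, so the decomposition is invalid.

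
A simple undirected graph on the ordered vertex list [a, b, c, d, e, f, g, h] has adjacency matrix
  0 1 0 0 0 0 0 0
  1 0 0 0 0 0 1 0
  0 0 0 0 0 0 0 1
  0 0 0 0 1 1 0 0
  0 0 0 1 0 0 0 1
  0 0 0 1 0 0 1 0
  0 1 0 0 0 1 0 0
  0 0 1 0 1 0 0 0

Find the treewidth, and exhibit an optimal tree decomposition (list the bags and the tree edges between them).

Each bag holds 2 vertices, so the decomposition has width 1, which upper-bounds the treewidth. Since G has at least one edge (e.g. a–b), it is not an edgeless graph, so tw(G) ≥ 1. Hence tw(G) = 1 exactly.

Treewidth 1.
One such decomposition:
Bags: B1 = {a, b}  B2 = {b, g}  B3 = {f, g}  B4 = {d, f}  B5 = {d, e}  B6 = {e, h}  B7 = {c, h}
Tree: B1–B2, B2–B3, B3–B4, B4–B5, B5–B6, B6–B7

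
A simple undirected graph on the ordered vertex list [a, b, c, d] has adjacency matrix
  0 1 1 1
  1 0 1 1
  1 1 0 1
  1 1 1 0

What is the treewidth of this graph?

3

A width-3 tree decomposition is:
Bags: B1 = {a, b, c, d}
Tree: (single bag)
With just one bag of size 4, the width is 4 − 1 = 3, so tw(G) ≤ 3. On the other hand G contains the 4-clique {a, b, c, d}. A clique must lie in a single bag of any decomposition, so no decomposition can have width below 3. The upper and lower bounds meet at 3, so that is the treewidth.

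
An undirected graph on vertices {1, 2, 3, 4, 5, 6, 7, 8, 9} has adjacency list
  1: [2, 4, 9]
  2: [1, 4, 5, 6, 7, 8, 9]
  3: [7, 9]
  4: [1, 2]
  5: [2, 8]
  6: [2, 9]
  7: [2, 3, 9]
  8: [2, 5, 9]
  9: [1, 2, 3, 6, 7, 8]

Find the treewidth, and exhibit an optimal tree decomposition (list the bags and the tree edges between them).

Each bag holds 3 vertices, so the decomposition has width 2, which upper-bounds the treewidth. For the lower bound, the 3 vertices {2, 8, 9} are pairwise adjacent, and any tree decomposition puts a clique entirely inside one bag — forcing width ≥ 2. Hence tw(G) = 2 exactly.

Treewidth 2.
One optimal decomposition is:
Bags: B1 = {2, 8, 9}  B2 = {1, 2, 9}  B3 = {2, 6, 9}  B4 = {2, 7, 9}  B5 = {3, 7, 9}  B6 = {2, 5, 8}  B7 = {1, 2, 4}
Tree: B1–B2, B1–B3, B2–B4, B4–B5, B1–B6, B2–B7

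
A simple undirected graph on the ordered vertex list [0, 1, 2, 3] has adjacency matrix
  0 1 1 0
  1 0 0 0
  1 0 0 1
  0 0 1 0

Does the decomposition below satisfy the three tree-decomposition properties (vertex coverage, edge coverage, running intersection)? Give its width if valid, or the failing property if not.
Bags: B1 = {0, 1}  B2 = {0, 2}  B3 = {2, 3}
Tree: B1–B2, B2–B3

Yes; width 1.

Checking the three conditions: (i) the bags cover all of {0, 1, 2, 3}; (ii) for each edge, some bag contains both endpoints; (iii) the bags containing any fixed vertex form a subtree. All hold, so the decomposition is valid with width 2 − 1 = 1.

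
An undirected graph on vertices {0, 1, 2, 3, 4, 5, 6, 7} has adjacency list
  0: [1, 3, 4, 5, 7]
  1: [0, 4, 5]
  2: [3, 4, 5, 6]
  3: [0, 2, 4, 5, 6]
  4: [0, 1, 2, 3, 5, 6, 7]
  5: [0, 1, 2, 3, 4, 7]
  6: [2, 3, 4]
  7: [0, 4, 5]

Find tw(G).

3

A width-3 tree decomposition is:
Bags: B1 = {2, 3, 4, 5}  B2 = {0, 3, 4, 5}  B3 = {0, 1, 4, 5}  B4 = {0, 4, 5, 7}  B5 = {2, 3, 4, 6}
Tree: B1–B2, B2–B3, B2–B4, B1–B5
The largest bag has 4 vertices, giving width 3; this decomposition certifies tw(G) ≤ 3. On the other hand G contains the 4-clique {0, 1, 4, 5}. A clique must lie in a single bag of any decomposition, so no decomposition can have width below 3. Therefore the treewidth is 3.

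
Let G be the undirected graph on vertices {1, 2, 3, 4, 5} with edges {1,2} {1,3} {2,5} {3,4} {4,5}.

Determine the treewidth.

A width-2 tree decomposition is:
Bags: B1 = {1, 2, 5}  B2 = {1, 4, 5}  B3 = {1, 3, 4}
Tree: B1–B2, B2–B3
Each bag holds 3 vertices, so the decomposition has width 2, which upper-bounds the treewidth. For the lower bound, G contains the cycle 1–2–5–4–3–1, so G is not a forest; only forests have treewidth ≤ 1, hence tw(G) ≥ 2. The upper and lower bounds meet at 2, so that is the treewidth.

2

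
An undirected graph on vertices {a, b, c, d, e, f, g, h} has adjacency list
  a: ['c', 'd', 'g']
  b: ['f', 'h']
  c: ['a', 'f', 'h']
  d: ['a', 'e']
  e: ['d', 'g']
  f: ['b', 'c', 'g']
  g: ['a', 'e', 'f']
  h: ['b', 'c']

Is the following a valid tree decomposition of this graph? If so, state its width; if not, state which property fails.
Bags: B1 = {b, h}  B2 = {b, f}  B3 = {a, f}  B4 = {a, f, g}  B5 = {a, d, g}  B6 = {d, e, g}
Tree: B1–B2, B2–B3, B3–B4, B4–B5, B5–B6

No — vertex c appears in no bag.

A tree decomposition must satisfy three properties: every vertex lies in some bag; for every edge, both endpoints lie together in some bag; and for every vertex, the bags containing it form a connected subtree. Here vertex c appears in no bag, so the decomposition is invalid.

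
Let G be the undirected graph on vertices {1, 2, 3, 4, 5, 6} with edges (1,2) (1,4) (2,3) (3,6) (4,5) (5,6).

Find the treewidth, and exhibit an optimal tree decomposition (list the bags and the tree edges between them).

Treewidth 2.
One such decomposition:
Bags: B1 = {1, 2, 4}  B2 = {2, 3, 4}  B3 = {3, 4, 6}  B4 = {4, 5, 6}
Tree: B1–B2, B2–B3, B3–B4

Every bag has size at most 3, so the width is 3 − 1 = 2 and tw(G) ≤ 2. The edges 4–1–2–3–6–5–4 form a cycle, so G is not a tree and its treewidth is at least 2. Hence tw(G) = 2 exactly.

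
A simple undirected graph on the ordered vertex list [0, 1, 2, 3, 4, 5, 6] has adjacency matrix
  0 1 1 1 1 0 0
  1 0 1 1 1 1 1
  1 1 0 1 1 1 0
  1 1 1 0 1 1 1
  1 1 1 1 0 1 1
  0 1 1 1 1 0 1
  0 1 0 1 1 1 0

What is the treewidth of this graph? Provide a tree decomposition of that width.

Every bag has size at most 5, so the width is 5 − 1 = 4 and tw(G) ≤ 4. On the other hand G contains the 5-clique {0, 1, 2, 3, 4}. A clique must lie in a single bag of any decomposition, so no decomposition can have width below 4. Hence tw(G) = 4 exactly.

Treewidth 4.
One such decomposition:
Bags: B1 = {0, 1, 2, 3, 4}  B2 = {1, 2, 3, 4, 5}  B3 = {1, 3, 4, 5, 6}
Tree: B1–B2, B2–B3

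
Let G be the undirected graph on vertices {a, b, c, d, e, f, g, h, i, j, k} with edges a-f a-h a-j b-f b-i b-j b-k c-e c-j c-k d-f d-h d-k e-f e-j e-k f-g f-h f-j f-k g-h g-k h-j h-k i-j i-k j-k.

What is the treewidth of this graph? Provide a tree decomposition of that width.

Every bag has size at most 4, so the width is 4 − 1 = 3 and tw(G) ≤ 3. Conversely, {a, f, h, j} is a clique of size 4, and the vertices of any clique must share a bag in every tree decomposition; so some bag has ≥ 4 vertices and tw(G) ≥ 3. The upper and lower bounds meet at 3, so that is the treewidth.

Treewidth 3.
Bags: B1 = {e, f, j, k}  B2 = {f, h, j, k}  B3 = {b, f, j, k}  B4 = {f, g, h, k}  B5 = {c, e, j, k}  B6 = {d, f, h, k}  B7 = {b, i, j, k}  B8 = {a, f, h, j}
Tree: B1–B2, B2–B3, B2–B4, B1–B5, B4–B6, B3–B7, B2–B8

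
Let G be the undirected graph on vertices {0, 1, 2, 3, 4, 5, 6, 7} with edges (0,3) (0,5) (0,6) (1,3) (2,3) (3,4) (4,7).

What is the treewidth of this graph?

1

A width-1 tree decomposition is:
Bags: B1 = {0, 3}  B2 = {0, 5}  B3 = {3, 4}  B4 = {2, 3}  B5 = {1, 3}  B6 = {4, 7}  B7 = {0, 6}
Tree: B1–B2, B1–B3, B3–B4, B4–B5, B3–B6, B1–B7
The largest bag has 2 vertices, giving width 1; this decomposition certifies tw(G) ≤ 1. Any graph with an edge has treewidth ≥ 1, and G has the edge 3–0. The upper and lower bounds meet at 1, so that is the treewidth.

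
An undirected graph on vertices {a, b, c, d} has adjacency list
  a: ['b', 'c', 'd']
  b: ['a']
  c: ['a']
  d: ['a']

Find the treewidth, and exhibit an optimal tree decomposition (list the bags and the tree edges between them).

Every bag has size at most 2, so the width is 2 − 1 = 1 and tw(G) ≤ 1. Since G has at least one edge (e.g. a–c), it is not an edgeless graph, so tw(G) ≥ 1. Hence tw(G) = 1 exactly.

Treewidth 1.
One optimal decomposition is:
Bags: B1 = {a, c}  B2 = {a, b}  B3 = {a, d}
Tree: B1–B2, B1–B3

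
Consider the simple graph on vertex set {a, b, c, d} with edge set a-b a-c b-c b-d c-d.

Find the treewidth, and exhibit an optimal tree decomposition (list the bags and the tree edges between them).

Treewidth 2.
One optimal decomposition is:
Bags: B1 = {b, c, d}  B2 = {a, b, c}
Tree: B1–B2

Every bag has size at most 3, so the width is 3 − 1 = 2 and tw(G) ≤ 2. Conversely, {b, c, d} is a clique of size 3, and the vertices of any clique must share a bag in every tree decomposition; so some bag has ≥ 3 vertices and tw(G) ≥ 2. The upper and lower bounds meet at 2, so that is the treewidth.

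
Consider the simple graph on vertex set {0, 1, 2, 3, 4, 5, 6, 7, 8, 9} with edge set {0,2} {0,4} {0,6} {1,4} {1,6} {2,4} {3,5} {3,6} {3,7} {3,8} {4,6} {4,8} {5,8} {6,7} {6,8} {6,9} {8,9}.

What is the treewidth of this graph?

2

A width-2 tree decomposition is:
Bags: B1 = {0, 4, 6}  B2 = {4, 6, 8}  B3 = {3, 6, 8}  B4 = {6, 8, 9}  B5 = {3, 6, 7}  B6 = {1, 4, 6}  B7 = {3, 5, 8}  B8 = {0, 2, 4}
Tree: B1–B2, B2–B3, B3–B4, B3–B5, B2–B6, B3–B7, B1–B8
Each bag holds 3 vertices, so the decomposition has width 2, which upper-bounds the treewidth. On the other hand G contains the 3-clique {0, 2, 4}. A clique must lie in a single bag of any decomposition, so no decomposition can have width below 2. Combining the bounds, tw(G) = 2.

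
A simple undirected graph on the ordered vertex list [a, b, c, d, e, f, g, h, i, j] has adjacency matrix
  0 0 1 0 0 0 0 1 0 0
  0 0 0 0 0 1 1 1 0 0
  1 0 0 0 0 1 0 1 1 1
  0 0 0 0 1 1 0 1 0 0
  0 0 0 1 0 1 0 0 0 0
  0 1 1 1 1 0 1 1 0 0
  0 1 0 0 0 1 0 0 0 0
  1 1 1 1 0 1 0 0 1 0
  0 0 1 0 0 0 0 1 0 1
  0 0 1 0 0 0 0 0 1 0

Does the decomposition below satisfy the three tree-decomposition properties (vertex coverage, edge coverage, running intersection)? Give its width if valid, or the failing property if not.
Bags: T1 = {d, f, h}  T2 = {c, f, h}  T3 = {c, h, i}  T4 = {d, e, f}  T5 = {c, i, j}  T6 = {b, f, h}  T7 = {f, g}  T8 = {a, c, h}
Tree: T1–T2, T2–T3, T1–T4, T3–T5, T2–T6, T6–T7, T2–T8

A tree decomposition must satisfy three properties: every vertex lies in some bag; for every edge, both endpoints lie together in some bag; and for every vertex, the bags containing it form a connected subtree. Here edge (b,g) lies in no bag, so the decomposition is invalid.

No — edge (b,g) lies in no bag.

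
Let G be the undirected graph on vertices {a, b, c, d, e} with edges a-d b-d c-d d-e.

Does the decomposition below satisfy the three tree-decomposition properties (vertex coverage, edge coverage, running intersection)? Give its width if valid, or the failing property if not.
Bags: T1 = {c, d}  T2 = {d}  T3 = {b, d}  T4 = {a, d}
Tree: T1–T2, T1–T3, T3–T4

No — vertex e appears in no bag.

A tree decomposition must satisfy three properties: every vertex lies in some bag; for every edge, both endpoints lie together in some bag; and for every vertex, the bags containing it form a connected subtree. Here vertex e appears in no bag, so the decomposition is invalid.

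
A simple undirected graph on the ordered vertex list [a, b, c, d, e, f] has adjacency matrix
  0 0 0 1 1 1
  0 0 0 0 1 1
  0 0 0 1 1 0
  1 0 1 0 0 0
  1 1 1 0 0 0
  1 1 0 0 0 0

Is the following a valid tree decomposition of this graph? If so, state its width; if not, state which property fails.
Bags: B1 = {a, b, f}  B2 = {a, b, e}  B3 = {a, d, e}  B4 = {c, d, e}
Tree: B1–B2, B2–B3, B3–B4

Yes; width 2.

Vertex coverage: the bags together contain {a, b, c, d, e, f}, the full vertex set. Edge coverage: each edge of G has both endpoints in at least one bag. Running intersection: for every vertex, the bags containing it form a connected subtree. All three properties hold, so this is a valid tree decomposition of width max|bag| − 1 = 2, and hence tw(G) ≤ 2.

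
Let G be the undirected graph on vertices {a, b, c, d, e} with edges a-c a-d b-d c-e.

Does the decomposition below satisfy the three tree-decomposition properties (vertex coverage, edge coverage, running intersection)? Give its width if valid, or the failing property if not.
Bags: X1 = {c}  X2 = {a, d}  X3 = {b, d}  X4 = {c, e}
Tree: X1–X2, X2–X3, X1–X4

No — edge (a,c) lies in no bag.

A tree decomposition must satisfy three properties: every vertex lies in some bag; for every edge, both endpoints lie together in some bag; and for every vertex, the bags containing it form a connected subtree. Here edge (a,c) lies in no bag, so the decomposition is invalid.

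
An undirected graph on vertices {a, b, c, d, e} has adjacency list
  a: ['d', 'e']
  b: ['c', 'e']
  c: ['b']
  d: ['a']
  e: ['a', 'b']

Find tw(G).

1

A width-1 tree decomposition is:
Bags: B1 = {a, d}  B2 = {a, e}  B3 = {b, e}  B4 = {b, c}
Tree: B1–B2, B2–B3, B3–B4
Each bag holds 2 vertices, so the decomposition has width 1, which upper-bounds the treewidth. G has an edge, so its treewidth is at least 1. Therefore the treewidth is 1.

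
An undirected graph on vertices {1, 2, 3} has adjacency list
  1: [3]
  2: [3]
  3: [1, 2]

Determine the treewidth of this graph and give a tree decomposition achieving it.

Each bag holds 2 vertices, so the decomposition has width 1, which upper-bounds the treewidth. G has an edge, so its treewidth is at least 1. The upper and lower bounds meet at 1, so that is the treewidth.

Treewidth 1.
One such decomposition:
Bags: B1 = {2, 3}  B2 = {1, 3}
Tree: B1–B2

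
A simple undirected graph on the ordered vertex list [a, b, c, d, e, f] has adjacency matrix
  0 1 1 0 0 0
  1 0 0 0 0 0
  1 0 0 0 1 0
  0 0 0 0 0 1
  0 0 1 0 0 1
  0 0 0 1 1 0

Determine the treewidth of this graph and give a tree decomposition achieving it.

The largest bag has 2 vertices, giving width 1; this decomposition certifies tw(G) ≤ 1. Any graph with an edge has treewidth ≥ 1, and G has the edge d–f. Therefore the treewidth is 1.

Treewidth 1.
Bags: B1 = {d, f}  B2 = {e, f}  B3 = {c, e}  B4 = {a, c}  B5 = {a, b}
Tree: B1–B2, B2–B3, B3–B4, B4–B5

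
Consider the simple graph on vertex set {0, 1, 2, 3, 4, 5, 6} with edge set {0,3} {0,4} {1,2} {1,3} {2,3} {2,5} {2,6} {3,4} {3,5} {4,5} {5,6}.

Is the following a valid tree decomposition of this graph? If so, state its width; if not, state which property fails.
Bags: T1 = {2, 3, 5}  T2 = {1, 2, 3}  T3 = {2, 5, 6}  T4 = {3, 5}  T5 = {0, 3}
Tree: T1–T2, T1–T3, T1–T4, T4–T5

No — vertex 4 appears in no bag.

A tree decomposition must satisfy three properties: every vertex lies in some bag; for every edge, both endpoints lie together in some bag; and for every vertex, the bags containing it form a connected subtree. Here vertex 4 appears in no bag, so the decomposition is invalid.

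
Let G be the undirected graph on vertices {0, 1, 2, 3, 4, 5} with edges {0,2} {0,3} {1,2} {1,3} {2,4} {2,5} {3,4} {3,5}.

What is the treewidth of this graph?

2

A width-2 tree decomposition is:
Bags: B1 = {0, 2, 3}  B2 = {2, 3, 5}  B3 = {2, 3, 4}  B4 = {1, 2, 3}
Tree: B1–B2, B2–B3, B3–B4
Each bag holds 3 vertices, so the decomposition has width 2, which upper-bounds the treewidth. The edges 3–0–2–5–3 form a cycle, so G is not a tree and its treewidth is at least 2. Combining the bounds, tw(G) = 2.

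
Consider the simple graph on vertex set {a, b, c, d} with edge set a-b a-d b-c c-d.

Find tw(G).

2

A width-2 tree decomposition is:
Bags: B1 = {a, c, d}  B2 = {a, b, c}
Tree: B1–B2
Every bag has size at most 3, so the width is 3 − 1 = 2 and tw(G) ≤ 2. The edges c–d–a–b–c form a cycle, so G is not a tree and its treewidth is at least 2. Hence tw(G) = 2 exactly.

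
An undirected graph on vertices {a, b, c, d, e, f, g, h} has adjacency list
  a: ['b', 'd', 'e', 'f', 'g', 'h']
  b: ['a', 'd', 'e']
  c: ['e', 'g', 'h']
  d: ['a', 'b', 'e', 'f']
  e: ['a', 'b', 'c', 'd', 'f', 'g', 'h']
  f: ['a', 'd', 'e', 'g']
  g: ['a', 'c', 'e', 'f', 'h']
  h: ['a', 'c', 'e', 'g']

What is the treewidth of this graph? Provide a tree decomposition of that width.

Each bag holds 4 vertices, so the decomposition has width 3, which upper-bounds the treewidth. Conversely, {c, e, g, h} is a clique of size 4, and the vertices of any clique must share a bag in every tree decomposition; so some bag has ≥ 4 vertices and tw(G) ≥ 3. Hence tw(G) = 3 exactly.

Treewidth 3.
One such decomposition:
Bags: B1 = {a, e, f, g}  B2 = {a, e, g, h}  B3 = {c, e, g, h}  B4 = {a, d, e, f}  B5 = {a, b, d, e}
Tree: B1–B2, B2–B3, B1–B4, B4–B5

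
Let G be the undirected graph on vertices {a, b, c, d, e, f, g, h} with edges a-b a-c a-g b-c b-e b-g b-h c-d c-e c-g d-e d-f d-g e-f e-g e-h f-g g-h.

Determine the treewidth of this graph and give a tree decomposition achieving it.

The largest bag has 4 vertices, giving width 3; this decomposition certifies tw(G) ≤ 3. For the lower bound, the 4 vertices {c, d, e, g} are pairwise adjacent, and any tree decomposition puts a clique entirely inside one bag — forcing width ≥ 3. Hence tw(G) = 3 exactly.

Treewidth 3.
Bags: B1 = {c, d, e, g}  B2 = {b, c, e, g}  B3 = {d, e, f, g}  B4 = {b, e, g, h}  B5 = {a, b, c, g}
Tree: B1–B2, B1–B3, B2–B4, B2–B5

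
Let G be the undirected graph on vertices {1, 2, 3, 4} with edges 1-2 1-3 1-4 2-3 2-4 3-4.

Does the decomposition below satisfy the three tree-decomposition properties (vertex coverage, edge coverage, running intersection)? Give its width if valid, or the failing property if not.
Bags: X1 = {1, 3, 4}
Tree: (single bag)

A tree decomposition must satisfy three properties: every vertex lies in some bag; for every edge, both endpoints lie together in some bag; and for every vertex, the bags containing it form a connected subtree. Here vertex 2 appears in no bag, so the decomposition is invalid.

No — vertex 2 appears in no bag.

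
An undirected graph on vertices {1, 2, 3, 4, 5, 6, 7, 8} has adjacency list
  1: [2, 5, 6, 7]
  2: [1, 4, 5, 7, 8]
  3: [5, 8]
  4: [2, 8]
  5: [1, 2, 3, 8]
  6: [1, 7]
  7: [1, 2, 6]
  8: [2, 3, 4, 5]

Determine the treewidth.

2

A width-2 tree decomposition is:
Bags: B1 = {1, 2, 5}  B2 = {2, 5, 8}  B3 = {2, 4, 8}  B4 = {3, 5, 8}  B5 = {1, 2, 7}  B6 = {1, 6, 7}
Tree: B1–B2, B2–B3, B2–B4, B1–B5, B5–B6
Every bag has size at most 3, so the width is 3 − 1 = 2 and tw(G) ≤ 2. On the other hand G contains the 3-clique {2, 4, 8}. A clique must lie in a single bag of any decomposition, so no decomposition can have width below 2. Therefore the treewidth is 2.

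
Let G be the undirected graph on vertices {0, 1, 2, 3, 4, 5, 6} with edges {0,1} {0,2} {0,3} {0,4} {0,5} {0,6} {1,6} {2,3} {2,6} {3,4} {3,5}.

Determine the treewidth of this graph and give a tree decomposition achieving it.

Each bag holds 3 vertices, so the decomposition has width 2, which upper-bounds the treewidth. On the other hand G contains the 3-clique {0, 1, 6}. A clique must lie in a single bag of any decomposition, so no decomposition can have width below 2. Hence tw(G) = 2 exactly.

Treewidth 2.
Bags: B1 = {0, 2, 3}  B2 = {0, 3, 5}  B3 = {0, 2, 6}  B4 = {0, 1, 6}  B5 = {0, 3, 4}
Tree: B1–B2, B1–B3, B3–B4, B1–B5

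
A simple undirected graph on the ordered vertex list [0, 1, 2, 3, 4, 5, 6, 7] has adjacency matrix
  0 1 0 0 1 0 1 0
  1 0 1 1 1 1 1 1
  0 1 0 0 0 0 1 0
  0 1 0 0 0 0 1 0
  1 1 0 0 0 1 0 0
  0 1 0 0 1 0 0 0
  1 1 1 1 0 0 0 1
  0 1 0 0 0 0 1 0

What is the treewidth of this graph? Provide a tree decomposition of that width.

Treewidth 2.
One such decomposition:
Bags: B1 = {1, 6, 7}  B2 = {1, 2, 6}  B3 = {0, 1, 6}  B4 = {0, 1, 4}  B5 = {1, 4, 5}  B6 = {1, 3, 6}
Tree: B1–B2, B2–B3, B3–B4, B4–B5, B2–B6

The largest bag has 3 vertices, giving width 2; this decomposition certifies tw(G) ≤ 2. Conversely, {0, 1, 4} is a clique of size 3, and the vertices of any clique must share a bag in every tree decomposition; so some bag has ≥ 3 vertices and tw(G) ≥ 2. Combining the bounds, tw(G) = 2.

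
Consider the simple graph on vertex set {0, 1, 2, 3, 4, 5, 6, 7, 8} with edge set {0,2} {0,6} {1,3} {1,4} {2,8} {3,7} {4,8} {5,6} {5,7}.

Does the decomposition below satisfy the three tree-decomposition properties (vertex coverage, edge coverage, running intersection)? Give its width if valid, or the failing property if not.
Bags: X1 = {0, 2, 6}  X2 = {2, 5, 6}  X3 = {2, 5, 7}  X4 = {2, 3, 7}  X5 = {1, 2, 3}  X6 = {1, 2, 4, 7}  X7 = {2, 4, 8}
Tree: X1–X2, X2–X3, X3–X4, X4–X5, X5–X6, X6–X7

A tree decomposition must satisfy three properties: every vertex lies in some bag; for every edge, both endpoints lie together in some bag; and for every vertex, the bags containing it form a connected subtree. Here bags containing vertex 7 are not connected in the tree, so the decomposition is invalid.

No — bags containing vertex 7 are not connected in the tree.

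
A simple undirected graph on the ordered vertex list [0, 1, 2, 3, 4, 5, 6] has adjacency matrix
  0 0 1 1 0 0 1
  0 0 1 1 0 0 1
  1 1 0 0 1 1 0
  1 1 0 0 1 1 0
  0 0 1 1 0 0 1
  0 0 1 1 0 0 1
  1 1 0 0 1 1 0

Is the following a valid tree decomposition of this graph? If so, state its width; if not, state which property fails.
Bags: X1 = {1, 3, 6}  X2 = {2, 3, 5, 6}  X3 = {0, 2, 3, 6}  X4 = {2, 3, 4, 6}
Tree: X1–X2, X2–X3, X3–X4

A tree decomposition must satisfy three properties: every vertex lies in some bag; for every edge, both endpoints lie together in some bag; and for every vertex, the bags containing it form a connected subtree. Here edge (2,1) lies in no bag, so the decomposition is invalid.

No — edge (2,1) lies in no bag.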